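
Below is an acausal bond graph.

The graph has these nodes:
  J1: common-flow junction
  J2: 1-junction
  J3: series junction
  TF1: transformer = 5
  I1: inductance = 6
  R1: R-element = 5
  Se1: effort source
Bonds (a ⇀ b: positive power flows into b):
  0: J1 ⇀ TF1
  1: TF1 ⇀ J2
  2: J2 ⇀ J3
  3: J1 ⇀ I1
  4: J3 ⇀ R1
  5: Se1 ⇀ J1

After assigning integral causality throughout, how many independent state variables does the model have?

bond 5 stroke at J1  (Se1 fixes effort; stroke away)
bond 3 stroke at I1  (I1: I, integral causality)
bond 0 stroke at J1  (J1 flow already set via bond 3)
bond 1 stroke at TF1  (through TF1, causality passes straight; one stroke at TF1)
bond 2 stroke at J2  (J2: bond 1 brought flow, rest push out)
bond 4 stroke at J3  (J3: bond 2 brought flow, rest push out)

1  (I1 all integral)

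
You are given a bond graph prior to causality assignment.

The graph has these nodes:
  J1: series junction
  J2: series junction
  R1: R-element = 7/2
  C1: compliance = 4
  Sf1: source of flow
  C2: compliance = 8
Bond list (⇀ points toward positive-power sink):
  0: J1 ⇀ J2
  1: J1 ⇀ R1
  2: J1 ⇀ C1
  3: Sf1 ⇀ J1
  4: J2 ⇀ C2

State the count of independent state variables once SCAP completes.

2  (C1, C2 all integral)

#3 stroke at Sf1  (Sf1 fixes flow; stroke at Sf1)
#0 stroke at J1  (J1 flow already set via bond 3)
#1 stroke at J1  (1-jn J1 has f-setter on 3)
#2 stroke at J1  (1-jn J1 has f-setter on 3)
#4 stroke at J2  (common-f at J2 fixed by 0)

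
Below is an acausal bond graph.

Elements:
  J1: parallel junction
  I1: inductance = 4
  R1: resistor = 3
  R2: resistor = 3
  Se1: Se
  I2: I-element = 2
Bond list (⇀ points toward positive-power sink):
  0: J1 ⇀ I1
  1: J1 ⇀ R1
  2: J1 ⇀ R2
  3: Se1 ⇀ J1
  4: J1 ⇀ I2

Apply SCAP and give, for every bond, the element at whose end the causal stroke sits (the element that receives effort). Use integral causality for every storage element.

β0 stroke→I1
β1 stroke→R1
β2 stroke→R2
β3 stroke→J1
β4 stroke→I2

bond 3 |J1  (Se1 fixes effort; stroke away)
bond 0 |I1  (common-e at J1 fixed by 3)
bond 1 |R1  (0-jn J1 has e-setter on 3)
bond 2 |R2  (J1: bond 3 brought effort, rest push out)
bond 4 |I2  (J1 effort already set via bond 3)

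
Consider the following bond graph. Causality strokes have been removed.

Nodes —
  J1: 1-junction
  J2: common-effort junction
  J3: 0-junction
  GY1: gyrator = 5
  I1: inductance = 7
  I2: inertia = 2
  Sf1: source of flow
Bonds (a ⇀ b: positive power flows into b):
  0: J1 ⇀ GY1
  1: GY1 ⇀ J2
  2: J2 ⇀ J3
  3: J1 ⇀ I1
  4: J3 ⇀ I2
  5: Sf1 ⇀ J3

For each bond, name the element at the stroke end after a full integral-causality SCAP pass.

b5 stroke at Sf1  (source Sf1 imposes f)
b3 stroke at I1  (I1 integral (f out))
b0 stroke at J1  (common-f at J1 fixed by 3)
b1 stroke at J2  (through GY1, causality inverts; strokes same side of GY1)
b2 stroke at J3  (common-e at J2 fixed by 1)
b4 stroke at I2  (0-jn J3 has e-setter on 2)

β0 stroke at J1
β1 stroke at J2
β2 stroke at J3
β3 stroke at I1
β4 stroke at I2
β5 stroke at Sf1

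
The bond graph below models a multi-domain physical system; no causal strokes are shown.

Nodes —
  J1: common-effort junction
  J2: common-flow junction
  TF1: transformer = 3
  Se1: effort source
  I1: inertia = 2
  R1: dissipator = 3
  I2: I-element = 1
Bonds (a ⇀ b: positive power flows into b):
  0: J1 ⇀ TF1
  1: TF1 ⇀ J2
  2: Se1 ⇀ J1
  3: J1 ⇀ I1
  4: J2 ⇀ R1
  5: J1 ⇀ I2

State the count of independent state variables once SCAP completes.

2  (I1, I2 all integral)

bond 2 →J1  (Se1: effort source, stroke at far end)
bond 0 →TF1  (J1 effort already set via bond 2)
bond 3 →I1  (0-jn J1 has e-setter on 2)
bond 5 →I2  (common-e at J1 fixed by 2)
bond 1 →J2  (through TF1, causality passes straight; one stroke at TF1)
bond 4 →R1  (closing 1-jn rule on J2)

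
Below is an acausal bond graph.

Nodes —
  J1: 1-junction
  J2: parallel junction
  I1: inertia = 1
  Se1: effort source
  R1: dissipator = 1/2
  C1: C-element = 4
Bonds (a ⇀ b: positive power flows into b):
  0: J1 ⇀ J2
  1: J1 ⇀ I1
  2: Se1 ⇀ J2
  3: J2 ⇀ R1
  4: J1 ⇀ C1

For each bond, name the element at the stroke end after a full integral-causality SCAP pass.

β2 stroke at J2  (source Se1 imposes e)
β0 stroke at J1  (common-e at J2 fixed by 2)
β3 stroke at R1  (J2 effort already set via bond 2)
β1 stroke at I1  (prefer integral on I1)
β4 stroke at J1  (J1: bond 1 brought flow, rest push out)

#0 →J1
#1 →I1
#2 →J2
#3 →R1
#4 →J1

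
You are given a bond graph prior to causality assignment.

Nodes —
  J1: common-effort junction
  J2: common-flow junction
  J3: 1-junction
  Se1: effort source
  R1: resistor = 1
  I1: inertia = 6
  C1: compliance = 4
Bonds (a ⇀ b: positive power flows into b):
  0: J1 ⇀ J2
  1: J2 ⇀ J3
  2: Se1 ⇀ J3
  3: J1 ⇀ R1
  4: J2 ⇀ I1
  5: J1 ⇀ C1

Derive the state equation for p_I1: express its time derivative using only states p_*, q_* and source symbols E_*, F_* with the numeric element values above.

b2 stroke at J3  (Se1 (Se) sets effort on bond)
b1 stroke at J2  (J3: last free bond brings flow in)
b4 stroke at I1  (I1 integral (f out))
b0 stroke at J2  (common-f at J2 fixed by 4)
b5 stroke at J1  (C1: C, integral causality)
b3 stroke at R1  (J1 effort already set via bond 5)

dp_I1/dt = E_Se1 + q_C1/4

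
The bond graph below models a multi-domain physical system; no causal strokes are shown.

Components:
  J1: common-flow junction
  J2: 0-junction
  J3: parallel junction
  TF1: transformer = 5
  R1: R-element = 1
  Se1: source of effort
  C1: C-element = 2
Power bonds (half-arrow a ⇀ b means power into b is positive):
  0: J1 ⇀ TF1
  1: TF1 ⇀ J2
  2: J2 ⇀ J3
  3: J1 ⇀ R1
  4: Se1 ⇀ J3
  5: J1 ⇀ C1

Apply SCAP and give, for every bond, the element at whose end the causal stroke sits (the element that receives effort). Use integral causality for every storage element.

β4 stroke at J3  (Se1 fixes effort; stroke away)
β2 stroke at J2  (common-e at J3 fixed by 4)
β1 stroke at TF1  (0-jn J2 has e-setter on 2)
β0 stroke at J1  (TF TF1: opposite of bond 1)
β5 stroke at J1  (C1 outputs effort q/C1)
β3 stroke at R1  (only one flow-in slot at J1)

bond 0 |J1
bond 1 |TF1
bond 2 |J2
bond 3 |R1
bond 4 |J3
bond 5 |J1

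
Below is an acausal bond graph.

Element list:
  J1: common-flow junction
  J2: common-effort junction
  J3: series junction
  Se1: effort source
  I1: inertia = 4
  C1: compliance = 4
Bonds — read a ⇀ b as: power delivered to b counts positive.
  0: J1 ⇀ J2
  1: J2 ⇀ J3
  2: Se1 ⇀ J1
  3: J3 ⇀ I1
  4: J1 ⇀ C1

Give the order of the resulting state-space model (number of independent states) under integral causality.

β2 |J1  (Se1 fixes effort; stroke away)
β3 |I1  (I1 outputs flow p/I1)
β1 |J3  (common-f at J3 fixed by 3)
β0 |J2  (J2 needs exactly one e-in)
β4 |J1  (1-jn J1 has f-setter on 0)

2  (C1, I1 all integral)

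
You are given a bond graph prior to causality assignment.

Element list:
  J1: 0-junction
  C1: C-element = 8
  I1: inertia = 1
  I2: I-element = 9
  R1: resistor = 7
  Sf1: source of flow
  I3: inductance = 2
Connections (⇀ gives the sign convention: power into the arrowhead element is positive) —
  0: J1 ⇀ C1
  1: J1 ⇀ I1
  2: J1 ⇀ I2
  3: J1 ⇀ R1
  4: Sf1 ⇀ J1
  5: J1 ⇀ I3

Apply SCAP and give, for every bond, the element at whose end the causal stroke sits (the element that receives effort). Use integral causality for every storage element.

b0 →J1
b1 →I1
b2 →I2
b3 →R1
b4 →Sf1
b5 →I3

bond 4 stroke→Sf1  (Sf1: flow source, stroke at near end)
bond 0 stroke→J1  (C1 outputs effort q/C1)
bond 1 stroke→I1  (J1: bond 0 brought effort, rest push out)
bond 2 stroke→I2  (J1 effort already set via bond 0)
bond 3 stroke→R1  (common-e at J1 fixed by 0)
bond 5 stroke→I3  (0-jn J1 has e-setter on 0)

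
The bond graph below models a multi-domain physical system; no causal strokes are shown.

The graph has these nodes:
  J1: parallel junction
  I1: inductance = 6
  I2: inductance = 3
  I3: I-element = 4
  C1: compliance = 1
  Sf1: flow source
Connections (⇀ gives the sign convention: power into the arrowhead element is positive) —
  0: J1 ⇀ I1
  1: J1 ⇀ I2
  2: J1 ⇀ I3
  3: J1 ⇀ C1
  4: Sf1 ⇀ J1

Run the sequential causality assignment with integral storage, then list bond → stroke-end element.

#0 stroke→I1
#1 stroke→I2
#2 stroke→I3
#3 stroke→J1
#4 stroke→Sf1

bond 4 |Sf1  (source Sf1 imposes f)
bond 0 |I1  (I1 integral (f out))
bond 1 |I2  (I2: I, integral causality)
bond 2 |I3  (I3 outputs flow p/I3)
bond 3 |J1  (J1 needs exactly one e-in)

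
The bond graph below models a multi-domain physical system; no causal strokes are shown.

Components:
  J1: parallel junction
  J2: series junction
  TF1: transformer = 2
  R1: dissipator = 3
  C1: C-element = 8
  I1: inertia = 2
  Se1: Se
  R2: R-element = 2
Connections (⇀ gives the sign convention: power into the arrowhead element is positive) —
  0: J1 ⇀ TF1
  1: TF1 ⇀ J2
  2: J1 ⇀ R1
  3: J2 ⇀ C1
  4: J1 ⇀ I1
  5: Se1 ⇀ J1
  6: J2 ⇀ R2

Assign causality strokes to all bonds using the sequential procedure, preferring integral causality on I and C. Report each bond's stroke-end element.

β5 stroke→J1  (Se1 (Se) sets effort on bond)
β0 stroke→TF1  (common-e at J1 fixed by 5)
β2 stroke→R1  (J1 effort already set via bond 5)
β4 stroke→I1  (0-jn J1 has e-setter on 5)
β1 stroke→J2  (TF1 one-in-one-out from 0)
β3 stroke→J2  (C1 outputs effort q/C1)
β6 stroke→R2  (only one flow-in slot at J2)

#0 |TF1
#1 |J2
#2 |R1
#3 |J2
#4 |I1
#5 |J1
#6 |R2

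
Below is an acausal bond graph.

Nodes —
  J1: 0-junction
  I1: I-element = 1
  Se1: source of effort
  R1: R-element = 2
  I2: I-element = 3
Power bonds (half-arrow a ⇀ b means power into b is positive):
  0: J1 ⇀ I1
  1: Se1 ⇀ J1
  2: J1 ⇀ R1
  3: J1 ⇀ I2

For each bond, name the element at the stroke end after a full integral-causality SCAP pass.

β0 stroke→I1
β1 stroke→J1
β2 stroke→R1
β3 stroke→I2

b1 |J1  (Se1 (Se) sets effort on bond)
b0 |I1  (0-jn J1 has e-setter on 1)
b2 |R1  (0-jn J1 has e-setter on 1)
b3 |I2  (0-jn J1 has e-setter on 1)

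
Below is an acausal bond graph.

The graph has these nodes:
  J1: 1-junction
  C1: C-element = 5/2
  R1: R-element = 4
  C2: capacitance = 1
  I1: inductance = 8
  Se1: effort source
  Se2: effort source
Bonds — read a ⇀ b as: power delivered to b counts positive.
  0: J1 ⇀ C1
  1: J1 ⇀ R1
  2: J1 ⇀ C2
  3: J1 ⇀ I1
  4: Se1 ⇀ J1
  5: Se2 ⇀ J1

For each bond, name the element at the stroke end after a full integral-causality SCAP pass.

bond 0 stroke at J1
bond 1 stroke at J1
bond 2 stroke at J1
bond 3 stroke at I1
bond 4 stroke at J1
bond 5 stroke at J1

#4 |J1  (Se1 fixes effort; stroke away)
#5 |J1  (Se2: effort source, stroke at far end)
#0 |J1  (C1 integral (e out))
#2 |J1  (C2 outputs effort q/C2)
#3 |I1  (I1: I, integral causality)
#1 |J1  (J1: bond 3 brought flow, rest push out)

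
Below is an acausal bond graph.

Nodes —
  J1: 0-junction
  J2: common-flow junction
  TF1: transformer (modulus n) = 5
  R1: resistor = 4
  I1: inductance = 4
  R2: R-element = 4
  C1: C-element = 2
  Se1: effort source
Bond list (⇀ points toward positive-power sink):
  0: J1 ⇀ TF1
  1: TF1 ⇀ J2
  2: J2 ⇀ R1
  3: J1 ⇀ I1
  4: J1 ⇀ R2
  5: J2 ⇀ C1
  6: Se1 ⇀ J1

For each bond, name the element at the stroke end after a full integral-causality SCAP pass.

#0 |TF1
#1 |J2
#2 |R1
#3 |I1
#4 |R2
#5 |J2
#6 |J1

#6 stroke→J1  (Se1 (Se) sets effort on bond)
#0 stroke→TF1  (common-e at J1 fixed by 6)
#3 stroke→I1  (J1: bond 6 brought effort, rest push out)
#4 stroke→R2  (J1: bond 6 brought effort, rest push out)
#1 stroke→J2  (TF1 one-in-one-out from 0)
#5 stroke→J2  (C1 outputs effort q/C1)
#2 stroke→R1  (closing 1-jn rule on J2)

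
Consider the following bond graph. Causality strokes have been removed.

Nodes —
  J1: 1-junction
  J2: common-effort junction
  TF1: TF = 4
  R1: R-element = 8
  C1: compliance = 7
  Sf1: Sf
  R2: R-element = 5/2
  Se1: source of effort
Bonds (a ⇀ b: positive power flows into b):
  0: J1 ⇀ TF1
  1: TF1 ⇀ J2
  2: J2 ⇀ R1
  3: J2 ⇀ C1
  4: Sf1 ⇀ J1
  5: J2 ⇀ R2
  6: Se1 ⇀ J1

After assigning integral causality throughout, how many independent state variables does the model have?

b4 stroke at Sf1  (Sf1 (Sf) sets flow on bond)
b6 stroke at J1  (Se1: effort source, stroke at far end)
b0 stroke at J1  (1-jn J1 has f-setter on 4)
b1 stroke at TF1  (TF1 one-in-one-out from 0)
b3 stroke at J2  (C1 outputs effort q/C1)
b2 stroke at R1  (0-jn J2 has e-setter on 3)
b5 stroke at R2  (J2: bond 3 brought effort, rest push out)

1  (C1 all integral)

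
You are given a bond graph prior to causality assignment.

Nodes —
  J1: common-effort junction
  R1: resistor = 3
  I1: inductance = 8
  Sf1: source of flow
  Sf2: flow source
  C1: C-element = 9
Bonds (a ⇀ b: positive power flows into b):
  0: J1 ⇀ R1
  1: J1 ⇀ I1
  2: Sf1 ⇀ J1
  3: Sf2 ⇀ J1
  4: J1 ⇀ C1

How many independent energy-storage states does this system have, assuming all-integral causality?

b2 stroke→Sf1  (source Sf1 imposes f)
b3 stroke→Sf2  (Sf2 fixes flow; stroke at Sf2)
b1 stroke→I1  (I1: I, integral causality)
b4 stroke→J1  (C1 outputs effort q/C1)
b0 stroke→R1  (J1: bond 4 brought effort, rest push out)

2  (C1, I1 all integral)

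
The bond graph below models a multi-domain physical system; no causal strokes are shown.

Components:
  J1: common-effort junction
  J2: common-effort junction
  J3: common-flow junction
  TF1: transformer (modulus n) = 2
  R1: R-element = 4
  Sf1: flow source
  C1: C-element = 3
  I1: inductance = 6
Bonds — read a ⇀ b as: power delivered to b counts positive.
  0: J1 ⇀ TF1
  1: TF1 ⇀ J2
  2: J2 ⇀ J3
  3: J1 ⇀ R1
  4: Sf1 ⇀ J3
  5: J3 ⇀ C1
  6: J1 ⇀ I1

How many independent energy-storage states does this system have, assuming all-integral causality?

2  (C1, I1 all integral)

b4 →Sf1  (source Sf1 imposes f)
b2 →J3  (J3 flow already set via bond 4)
b5 →J3  (common-f at J3 fixed by 4)
b1 →J2  (J2: last free bond brings effort in)
b0 →TF1  (through TF1, causality passes straight; one stroke at TF1)
b6 →I1  (I1 outputs flow p/I1)
b3 →J1  (closing 0-jn rule on J1)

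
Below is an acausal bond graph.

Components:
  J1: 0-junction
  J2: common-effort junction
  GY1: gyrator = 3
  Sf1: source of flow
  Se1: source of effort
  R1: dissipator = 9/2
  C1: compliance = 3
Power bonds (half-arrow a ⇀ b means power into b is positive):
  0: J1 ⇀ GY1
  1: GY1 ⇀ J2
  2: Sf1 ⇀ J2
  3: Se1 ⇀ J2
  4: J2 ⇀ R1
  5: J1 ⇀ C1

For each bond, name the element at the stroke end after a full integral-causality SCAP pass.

b2 stroke→Sf1  (Sf1: flow source, stroke at near end)
b3 stroke→J2  (Se1: effort source, stroke at far end)
b1 stroke→GY1  (J2: bond 3 brought effort, rest push out)
b4 stroke→R1  (common-e at J2 fixed by 3)
b0 stroke→GY1  (GY GY1: same side as bond 1)
b5 stroke→J1  (J1 needs exactly one e-in)

#0 stroke at GY1
#1 stroke at GY1
#2 stroke at Sf1
#3 stroke at J2
#4 stroke at R1
#5 stroke at J1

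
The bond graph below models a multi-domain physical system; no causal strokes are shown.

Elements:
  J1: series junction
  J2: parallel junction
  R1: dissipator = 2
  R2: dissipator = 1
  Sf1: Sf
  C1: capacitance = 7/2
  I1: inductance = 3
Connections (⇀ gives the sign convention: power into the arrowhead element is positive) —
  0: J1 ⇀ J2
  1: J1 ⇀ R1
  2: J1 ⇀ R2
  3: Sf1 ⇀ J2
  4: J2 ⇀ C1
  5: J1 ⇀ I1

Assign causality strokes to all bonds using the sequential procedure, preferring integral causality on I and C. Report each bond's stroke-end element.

b3 stroke→Sf1  (Sf1: flow source, stroke at near end)
b4 stroke→J2  (C1 outputs effort q/C1)
b0 stroke→J1  (J2 effort already set via bond 4)
b5 stroke→I1  (prefer integral on I1)
b1 stroke→J1  (common-f at J1 fixed by 5)
b2 stroke→J1  (common-f at J1 fixed by 5)

β0 stroke→J1
β1 stroke→J1
β2 stroke→J1
β3 stroke→Sf1
β4 stroke→J2
β5 stroke→I1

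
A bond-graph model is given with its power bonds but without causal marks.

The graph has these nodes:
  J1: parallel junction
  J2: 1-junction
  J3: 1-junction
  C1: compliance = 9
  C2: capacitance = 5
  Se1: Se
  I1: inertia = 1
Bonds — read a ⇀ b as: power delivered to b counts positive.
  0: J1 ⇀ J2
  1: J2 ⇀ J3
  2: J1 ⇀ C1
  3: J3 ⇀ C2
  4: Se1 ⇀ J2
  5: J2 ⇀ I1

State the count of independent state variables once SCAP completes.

3  (C1, C2, I1 all integral)

b4 stroke at J2  (source Se1 imposes e)
b2 stroke at J1  (prefer integral on C1)
b0 stroke at J2  (common-e at J1 fixed by 2)
b3 stroke at J3  (C2: C, integral causality)
b1 stroke at J2  (J3: last free bond brings flow in)
b5 stroke at I1  (closing 1-jn rule on J2)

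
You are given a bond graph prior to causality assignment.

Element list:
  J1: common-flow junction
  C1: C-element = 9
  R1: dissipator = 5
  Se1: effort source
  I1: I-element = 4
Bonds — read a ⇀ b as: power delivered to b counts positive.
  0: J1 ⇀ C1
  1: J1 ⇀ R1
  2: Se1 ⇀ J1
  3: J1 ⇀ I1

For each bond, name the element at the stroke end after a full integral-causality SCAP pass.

#2 stroke at J1  (Se1: effort source, stroke at far end)
#0 stroke at J1  (C1: C, integral causality)
#3 stroke at I1  (I1: I, integral causality)
#1 stroke at J1  (J1: bond 3 brought flow, rest push out)

#0 |J1
#1 |J1
#2 |J1
#3 |I1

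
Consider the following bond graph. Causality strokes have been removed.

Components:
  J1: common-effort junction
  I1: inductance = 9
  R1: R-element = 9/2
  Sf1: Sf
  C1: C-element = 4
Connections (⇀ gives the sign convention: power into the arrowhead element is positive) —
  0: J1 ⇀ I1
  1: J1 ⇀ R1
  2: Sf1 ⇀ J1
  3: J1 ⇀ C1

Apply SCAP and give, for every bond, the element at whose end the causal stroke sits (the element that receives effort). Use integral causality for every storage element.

#0 →I1
#1 →R1
#2 →Sf1
#3 →J1

β2 stroke at Sf1  (Sf1: flow source, stroke at near end)
β0 stroke at I1  (I1: I, integral causality)
β3 stroke at J1  (C1 integral (e out))
β1 stroke at R1  (common-e at J1 fixed by 3)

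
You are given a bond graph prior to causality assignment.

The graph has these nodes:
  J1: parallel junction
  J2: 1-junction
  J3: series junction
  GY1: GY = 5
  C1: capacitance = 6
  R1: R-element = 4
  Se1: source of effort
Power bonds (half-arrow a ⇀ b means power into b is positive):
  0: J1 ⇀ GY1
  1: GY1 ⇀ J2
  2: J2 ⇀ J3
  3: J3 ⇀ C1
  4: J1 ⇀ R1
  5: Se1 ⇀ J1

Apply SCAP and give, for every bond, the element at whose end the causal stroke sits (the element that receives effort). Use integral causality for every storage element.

β0 |GY1
β1 |GY1
β2 |J2
β3 |J3
β4 |R1
β5 |J1

β5 stroke at J1  (Se1: effort source, stroke at far end)
β0 stroke at GY1  (J1: bond 5 brought effort, rest push out)
β4 stroke at R1  (common-e at J1 fixed by 5)
β1 stroke at GY1  (GY GY1: same side as bond 0)
β2 stroke at J2  (1-jn J2 has f-setter on 1)
β3 stroke at J3  (1-jn J3 has f-setter on 2)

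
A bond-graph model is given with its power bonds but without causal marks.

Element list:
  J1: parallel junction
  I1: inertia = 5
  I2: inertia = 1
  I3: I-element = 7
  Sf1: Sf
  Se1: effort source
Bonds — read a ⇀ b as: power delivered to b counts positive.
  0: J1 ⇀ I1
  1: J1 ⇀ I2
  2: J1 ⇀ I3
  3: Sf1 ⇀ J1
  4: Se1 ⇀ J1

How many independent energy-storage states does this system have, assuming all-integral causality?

3  (I1, I2, I3 all integral)

β3 |Sf1  (Sf1 (Sf) sets flow on bond)
β4 |J1  (Se1: effort source, stroke at far end)
β0 |I1  (0-jn J1 has e-setter on 4)
β1 |I2  (J1 effort already set via bond 4)
β2 |I3  (J1: bond 4 brought effort, rest push out)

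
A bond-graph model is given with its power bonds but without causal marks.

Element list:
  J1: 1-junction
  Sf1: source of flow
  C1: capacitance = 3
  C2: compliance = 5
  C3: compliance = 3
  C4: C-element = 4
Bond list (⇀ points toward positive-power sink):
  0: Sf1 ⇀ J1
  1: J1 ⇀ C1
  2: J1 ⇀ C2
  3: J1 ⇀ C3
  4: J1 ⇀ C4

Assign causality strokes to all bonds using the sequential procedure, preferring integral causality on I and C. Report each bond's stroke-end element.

b0 stroke→Sf1
b1 stroke→J1
b2 stroke→J1
b3 stroke→J1
b4 stroke→J1

#0 |Sf1  (Sf1 (Sf) sets flow on bond)
#1 |J1  (J1: bond 0 brought flow, rest push out)
#2 |J1  (1-jn J1 has f-setter on 0)
#3 |J1  (common-f at J1 fixed by 0)
#4 |J1  (J1: bond 0 brought flow, rest push out)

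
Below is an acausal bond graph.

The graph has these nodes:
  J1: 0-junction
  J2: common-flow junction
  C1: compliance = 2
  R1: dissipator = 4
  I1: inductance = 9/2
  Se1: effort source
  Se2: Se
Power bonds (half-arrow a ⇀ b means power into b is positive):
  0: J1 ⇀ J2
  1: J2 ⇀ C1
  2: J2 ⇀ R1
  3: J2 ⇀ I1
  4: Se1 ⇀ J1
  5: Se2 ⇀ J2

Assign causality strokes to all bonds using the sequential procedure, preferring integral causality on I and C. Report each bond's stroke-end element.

b4 stroke→J1  (Se1 (Se) sets effort on bond)
b5 stroke→J2  (source Se2 imposes e)
b0 stroke→J2  (common-e at J1 fixed by 4)
b1 stroke→J2  (prefer integral on C1)
b3 stroke→I1  (I1: I, integral causality)
b2 stroke→J2  (1-jn J2 has f-setter on 3)

b0 stroke→J2
b1 stroke→J2
b2 stroke→J2
b3 stroke→I1
b4 stroke→J1
b5 stroke→J2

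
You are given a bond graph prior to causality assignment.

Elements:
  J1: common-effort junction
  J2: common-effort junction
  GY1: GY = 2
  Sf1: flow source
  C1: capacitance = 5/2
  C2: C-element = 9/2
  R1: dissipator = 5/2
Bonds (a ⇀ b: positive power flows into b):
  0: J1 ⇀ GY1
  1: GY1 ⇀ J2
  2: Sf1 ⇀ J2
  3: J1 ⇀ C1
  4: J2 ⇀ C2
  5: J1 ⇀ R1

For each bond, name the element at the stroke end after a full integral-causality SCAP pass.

b0 |GY1
b1 |GY1
b2 |Sf1
b3 |J1
b4 |J2
b5 |R1

β2 |Sf1  (Sf1 (Sf) sets flow on bond)
β3 |J1  (C1: C, integral causality)
β0 |GY1  (0-jn J1 has e-setter on 3)
β5 |R1  (J1: bond 3 brought effort, rest push out)
β1 |GY1  (GY GY1: same side as bond 0)
β4 |J2  (J2 needs exactly one e-in)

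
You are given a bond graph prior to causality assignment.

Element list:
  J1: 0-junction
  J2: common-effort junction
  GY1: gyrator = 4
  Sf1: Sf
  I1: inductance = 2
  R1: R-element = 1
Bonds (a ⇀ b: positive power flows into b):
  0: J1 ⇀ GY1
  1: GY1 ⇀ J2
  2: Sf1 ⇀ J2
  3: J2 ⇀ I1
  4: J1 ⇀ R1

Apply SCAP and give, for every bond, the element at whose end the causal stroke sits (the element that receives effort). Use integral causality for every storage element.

b0 →J1
b1 →J2
b2 →Sf1
b3 →I1
b4 →R1

b2 stroke→Sf1  (Sf1 fixes flow; stroke at Sf1)
b3 stroke→I1  (prefer integral on I1)
b1 stroke→J2  (J2 needs exactly one e-in)
b0 stroke→J1  (GY1 both-in/both-out from 1)
b4 stroke→R1  (0-jn J1 has e-setter on 0)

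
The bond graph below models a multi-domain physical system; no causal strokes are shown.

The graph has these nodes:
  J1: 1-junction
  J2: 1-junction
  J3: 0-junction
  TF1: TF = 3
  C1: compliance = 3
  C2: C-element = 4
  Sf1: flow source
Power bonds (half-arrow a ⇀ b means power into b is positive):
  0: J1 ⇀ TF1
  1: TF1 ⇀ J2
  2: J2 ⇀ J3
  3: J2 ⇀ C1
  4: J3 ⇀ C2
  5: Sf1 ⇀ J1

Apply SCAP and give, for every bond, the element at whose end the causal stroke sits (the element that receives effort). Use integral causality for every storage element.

#5 →Sf1  (Sf1 (Sf) sets flow on bond)
#0 →J1  (J1: bond 5 brought flow, rest push out)
#1 →TF1  (through TF1, causality passes straight; one stroke at TF1)
#2 →J2  (common-f at J2 fixed by 1)
#3 →J2  (J2 flow already set via bond 1)
#4 →J3  (J3: last free bond brings effort in)

β0 stroke at J1
β1 stroke at TF1
β2 stroke at J2
β3 stroke at J2
β4 stroke at J3
β5 stroke at Sf1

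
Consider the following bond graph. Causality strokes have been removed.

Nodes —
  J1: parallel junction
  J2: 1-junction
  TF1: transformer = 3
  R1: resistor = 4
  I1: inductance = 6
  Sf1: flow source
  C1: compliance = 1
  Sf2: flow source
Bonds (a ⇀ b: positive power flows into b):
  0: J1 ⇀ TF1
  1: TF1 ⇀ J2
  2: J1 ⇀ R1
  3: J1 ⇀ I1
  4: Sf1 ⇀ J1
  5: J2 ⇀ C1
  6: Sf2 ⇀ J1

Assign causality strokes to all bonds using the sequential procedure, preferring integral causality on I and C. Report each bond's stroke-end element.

b4 stroke at Sf1  (Sf1 (Sf) sets flow on bond)
b6 stroke at Sf2  (Sf2 (Sf) sets flow on bond)
b3 stroke at I1  (I1 outputs flow p/I1)
b5 stroke at J2  (prefer integral on C1)
b1 stroke at TF1  (J2 needs exactly one f-in)
b0 stroke at J1  (TF1 one-in-one-out from 1)
b2 stroke at R1  (0-jn J1 has e-setter on 0)

#0 stroke at J1
#1 stroke at TF1
#2 stroke at R1
#3 stroke at I1
#4 stroke at Sf1
#5 stroke at J2
#6 stroke at Sf2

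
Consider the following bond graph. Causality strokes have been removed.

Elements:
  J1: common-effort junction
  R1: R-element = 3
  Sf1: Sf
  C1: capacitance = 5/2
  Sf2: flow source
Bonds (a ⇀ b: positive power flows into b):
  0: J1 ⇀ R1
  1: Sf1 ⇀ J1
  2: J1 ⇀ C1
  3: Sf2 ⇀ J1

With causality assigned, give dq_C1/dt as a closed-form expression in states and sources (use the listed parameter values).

bond 1 |Sf1  (source Sf1 imposes f)
bond 3 |Sf2  (Sf2 (Sf) sets flow on bond)
bond 2 |J1  (C1: C, integral causality)
bond 0 |R1  (common-e at J1 fixed by 2)

dq_C1/dt = F_Sf1 + F_Sf2 - 2*q_C1/15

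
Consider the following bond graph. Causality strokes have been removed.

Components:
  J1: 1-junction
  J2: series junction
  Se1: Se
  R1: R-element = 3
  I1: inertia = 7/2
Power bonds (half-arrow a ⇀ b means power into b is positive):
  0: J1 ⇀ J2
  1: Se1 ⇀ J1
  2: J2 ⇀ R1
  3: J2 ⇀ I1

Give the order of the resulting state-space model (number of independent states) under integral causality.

#1 stroke at J1  (Se1 (Se) sets effort on bond)
#0 stroke at J2  (J1 needs exactly one f-in)
#3 stroke at I1  (I1 outputs flow p/I1)
#2 stroke at J2  (1-jn J2 has f-setter on 3)

1  (I1 all integral)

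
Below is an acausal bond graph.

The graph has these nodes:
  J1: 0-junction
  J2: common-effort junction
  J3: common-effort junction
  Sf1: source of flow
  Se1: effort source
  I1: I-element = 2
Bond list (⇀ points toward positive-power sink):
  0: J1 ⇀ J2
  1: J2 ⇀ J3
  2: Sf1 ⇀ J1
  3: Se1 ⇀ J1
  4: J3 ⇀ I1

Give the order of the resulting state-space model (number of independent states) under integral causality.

β2 stroke at Sf1  (Sf1 (Sf) sets flow on bond)
β3 stroke at J1  (Se1 (Se) sets effort on bond)
β0 stroke at J2  (J1 effort already set via bond 3)
β1 stroke at J3  (J2 effort already set via bond 0)
β4 stroke at I1  (0-jn J3 has e-setter on 1)

1  (I1 all integral)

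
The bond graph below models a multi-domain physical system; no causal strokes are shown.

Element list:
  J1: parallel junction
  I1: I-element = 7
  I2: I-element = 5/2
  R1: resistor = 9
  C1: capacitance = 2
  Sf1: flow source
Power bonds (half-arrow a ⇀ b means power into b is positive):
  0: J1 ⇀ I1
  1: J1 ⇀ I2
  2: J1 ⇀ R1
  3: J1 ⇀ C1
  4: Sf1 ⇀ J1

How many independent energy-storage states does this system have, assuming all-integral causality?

3  (C1, I1, I2 all integral)

β4 stroke→Sf1  (source Sf1 imposes f)
β0 stroke→I1  (I1 integral (f out))
β1 stroke→I2  (I2 outputs flow p/I2)
β3 stroke→J1  (C1: C, integral causality)
β2 stroke→R1  (J1 effort already set via bond 3)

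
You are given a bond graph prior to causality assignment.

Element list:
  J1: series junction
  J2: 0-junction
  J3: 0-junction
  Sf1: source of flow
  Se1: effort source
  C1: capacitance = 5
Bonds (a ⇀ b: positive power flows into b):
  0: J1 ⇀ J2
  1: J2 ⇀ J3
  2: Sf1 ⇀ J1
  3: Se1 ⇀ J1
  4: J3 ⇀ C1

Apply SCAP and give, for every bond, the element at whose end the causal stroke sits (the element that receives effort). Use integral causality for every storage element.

#2 →Sf1  (Sf1 fixes flow; stroke at Sf1)
#3 →J1  (Se1 (Se) sets effort on bond)
#0 →J1  (1-jn J1 has f-setter on 2)
#1 →J2  (J2: last free bond brings effort in)
#4 →J3  (closing 0-jn rule on J3)

#0 stroke→J1
#1 stroke→J2
#2 stroke→Sf1
#3 stroke→J1
#4 stroke→J3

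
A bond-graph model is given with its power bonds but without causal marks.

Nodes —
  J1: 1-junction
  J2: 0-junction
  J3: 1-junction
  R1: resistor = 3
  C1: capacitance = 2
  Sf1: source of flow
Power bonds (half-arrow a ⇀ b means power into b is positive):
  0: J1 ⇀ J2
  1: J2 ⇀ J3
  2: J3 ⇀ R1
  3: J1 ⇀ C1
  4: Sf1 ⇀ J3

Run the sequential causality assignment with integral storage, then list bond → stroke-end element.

bond 0 stroke→J2
bond 1 stroke→J3
bond 2 stroke→J3
bond 3 stroke→J1
bond 4 stroke→Sf1

#4 |Sf1  (Sf1: flow source, stroke at near end)
#1 |J3  (J3 flow already set via bond 4)
#2 |J3  (J3 flow already set via bond 4)
#0 |J2  (only one effort-in slot at J2)
#3 |J1  (common-f at J1 fixed by 0)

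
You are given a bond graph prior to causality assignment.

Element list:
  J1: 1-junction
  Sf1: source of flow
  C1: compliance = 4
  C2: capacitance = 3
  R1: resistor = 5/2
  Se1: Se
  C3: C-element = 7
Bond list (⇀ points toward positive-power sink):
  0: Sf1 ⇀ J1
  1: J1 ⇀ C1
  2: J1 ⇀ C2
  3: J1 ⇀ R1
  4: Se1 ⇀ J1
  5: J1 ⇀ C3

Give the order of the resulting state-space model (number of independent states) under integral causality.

3  (C1, C2, C3 all integral)

β0 |Sf1  (source Sf1 imposes f)
β4 |J1  (Se1 fixes effort; stroke away)
β1 |J1  (J1 flow already set via bond 0)
β2 |J1  (J1: bond 0 brought flow, rest push out)
β3 |J1  (common-f at J1 fixed by 0)
β5 |J1  (J1: bond 0 brought flow, rest push out)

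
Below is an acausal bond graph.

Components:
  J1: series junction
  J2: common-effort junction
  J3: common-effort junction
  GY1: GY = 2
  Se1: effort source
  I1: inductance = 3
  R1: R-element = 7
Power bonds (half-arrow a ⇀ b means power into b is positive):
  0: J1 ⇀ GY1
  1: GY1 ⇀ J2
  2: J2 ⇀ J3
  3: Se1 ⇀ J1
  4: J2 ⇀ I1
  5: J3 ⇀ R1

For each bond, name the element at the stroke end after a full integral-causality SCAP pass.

bond 0 stroke at GY1
bond 1 stroke at GY1
bond 2 stroke at J2
bond 3 stroke at J1
bond 4 stroke at I1
bond 5 stroke at J3

b3 stroke→J1  (Se1 (Se) sets effort on bond)
b0 stroke→GY1  (closing 1-jn rule on J1)
b1 stroke→GY1  (through GY1, causality inverts; strokes same side of GY1)
b4 stroke→I1  (prefer integral on I1)
b2 stroke→J2  (only one effort-in slot at J2)
b5 stroke→J3  (only one effort-in slot at J3)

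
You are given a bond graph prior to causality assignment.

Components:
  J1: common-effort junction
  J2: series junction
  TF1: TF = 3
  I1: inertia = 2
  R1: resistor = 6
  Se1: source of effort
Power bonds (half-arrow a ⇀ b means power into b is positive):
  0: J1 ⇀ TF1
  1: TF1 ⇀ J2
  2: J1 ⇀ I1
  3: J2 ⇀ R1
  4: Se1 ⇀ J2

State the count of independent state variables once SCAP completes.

bond 4 stroke at J2  (Se1 fixes effort; stroke away)
bond 2 stroke at I1  (prefer integral on I1)
bond 0 stroke at J1  (only one effort-in slot at J1)
bond 1 stroke at TF1  (TF1 one-in-one-out from 0)
bond 3 stroke at J2  (J2: bond 1 brought flow, rest push out)

1  (I1 all integral)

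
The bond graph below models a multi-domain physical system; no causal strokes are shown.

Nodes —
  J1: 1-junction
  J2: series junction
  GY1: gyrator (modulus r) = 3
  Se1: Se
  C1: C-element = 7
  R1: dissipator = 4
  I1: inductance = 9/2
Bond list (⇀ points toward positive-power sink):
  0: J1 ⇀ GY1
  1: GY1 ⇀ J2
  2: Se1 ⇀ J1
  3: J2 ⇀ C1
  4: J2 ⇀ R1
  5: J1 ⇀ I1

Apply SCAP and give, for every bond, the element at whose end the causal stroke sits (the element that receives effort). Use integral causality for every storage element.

bond 2 stroke→J1  (Se1 (Se) sets effort on bond)
bond 3 stroke→J2  (C1 integral (e out))
bond 5 stroke→I1  (I1: I, integral causality)
bond 0 stroke→J1  (1-jn J1 has f-setter on 5)
bond 1 stroke→J2  (GY GY1: same side as bond 0)
bond 4 stroke→R1  (closing 1-jn rule on J2)

#0 stroke→J1
#1 stroke→J2
#2 stroke→J1
#3 stroke→J2
#4 stroke→R1
#5 stroke→I1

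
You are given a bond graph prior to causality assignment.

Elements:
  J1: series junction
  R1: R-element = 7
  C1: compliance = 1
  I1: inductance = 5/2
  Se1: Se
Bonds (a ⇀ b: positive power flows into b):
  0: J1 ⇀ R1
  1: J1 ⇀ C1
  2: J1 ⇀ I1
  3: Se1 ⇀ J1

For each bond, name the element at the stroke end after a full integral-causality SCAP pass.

β3 stroke→J1  (Se1 fixes effort; stroke away)
β1 stroke→J1  (C1 outputs effort q/C1)
β2 stroke→I1  (I1 integral (f out))
β0 stroke→J1  (1-jn J1 has f-setter on 2)

β0 →J1
β1 →J1
β2 →I1
β3 →J1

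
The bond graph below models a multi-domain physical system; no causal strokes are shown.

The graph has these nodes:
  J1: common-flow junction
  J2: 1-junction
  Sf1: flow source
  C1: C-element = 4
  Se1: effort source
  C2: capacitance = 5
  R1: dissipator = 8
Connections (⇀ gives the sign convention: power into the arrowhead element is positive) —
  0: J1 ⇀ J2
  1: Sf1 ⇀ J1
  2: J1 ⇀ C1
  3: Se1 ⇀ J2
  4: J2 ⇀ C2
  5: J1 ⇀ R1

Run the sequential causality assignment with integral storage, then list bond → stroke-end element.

b0 |J1
b1 |Sf1
b2 |J1
b3 |J2
b4 |J2
b5 |J1

b1 stroke→Sf1  (Sf1: flow source, stroke at near end)
b3 stroke→J2  (Se1 fixes effort; stroke away)
b0 stroke→J1  (J1: bond 1 brought flow, rest push out)
b2 stroke→J1  (common-f at J1 fixed by 1)
b5 stroke→J1  (J1 flow already set via bond 1)
b4 stroke→J2  (J2: bond 0 brought flow, rest push out)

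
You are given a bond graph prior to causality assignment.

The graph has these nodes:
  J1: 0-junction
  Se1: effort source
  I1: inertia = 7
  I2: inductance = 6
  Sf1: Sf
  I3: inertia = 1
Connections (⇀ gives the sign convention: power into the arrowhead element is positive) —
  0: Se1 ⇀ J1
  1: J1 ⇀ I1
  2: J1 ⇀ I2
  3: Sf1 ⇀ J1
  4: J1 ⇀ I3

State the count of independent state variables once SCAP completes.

3  (I1, I2, I3 all integral)

b0 stroke at J1  (Se1: effort source, stroke at far end)
b3 stroke at Sf1  (Sf1: flow source, stroke at near end)
b1 stroke at I1  (J1 effort already set via bond 0)
b2 stroke at I2  (common-e at J1 fixed by 0)
b4 stroke at I3  (common-e at J1 fixed by 0)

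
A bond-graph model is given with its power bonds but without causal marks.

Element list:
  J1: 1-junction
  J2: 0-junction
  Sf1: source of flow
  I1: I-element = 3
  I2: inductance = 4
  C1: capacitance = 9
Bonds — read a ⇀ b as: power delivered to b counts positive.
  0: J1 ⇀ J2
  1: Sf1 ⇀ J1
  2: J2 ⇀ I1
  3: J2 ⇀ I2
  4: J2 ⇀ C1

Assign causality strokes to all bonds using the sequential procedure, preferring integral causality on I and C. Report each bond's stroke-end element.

β0 →J1
β1 →Sf1
β2 →I1
β3 →I2
β4 →J2

β1 →Sf1  (Sf1 fixes flow; stroke at Sf1)
β0 →J1  (J1: bond 1 brought flow, rest push out)
β2 →I1  (prefer integral on I1)
β3 →I2  (I2: I, integral causality)
β4 →J2  (only one effort-in slot at J2)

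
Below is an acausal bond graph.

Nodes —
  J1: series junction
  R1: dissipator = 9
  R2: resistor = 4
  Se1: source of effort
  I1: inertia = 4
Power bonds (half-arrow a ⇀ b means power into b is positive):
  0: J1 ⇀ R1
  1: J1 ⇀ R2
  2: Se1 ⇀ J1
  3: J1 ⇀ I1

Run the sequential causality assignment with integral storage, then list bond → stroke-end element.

β2 stroke→J1  (source Se1 imposes e)
β3 stroke→I1  (prefer integral on I1)
β0 stroke→J1  (common-f at J1 fixed by 3)
β1 stroke→J1  (1-jn J1 has f-setter on 3)

#0 →J1
#1 →J1
#2 →J1
#3 →I1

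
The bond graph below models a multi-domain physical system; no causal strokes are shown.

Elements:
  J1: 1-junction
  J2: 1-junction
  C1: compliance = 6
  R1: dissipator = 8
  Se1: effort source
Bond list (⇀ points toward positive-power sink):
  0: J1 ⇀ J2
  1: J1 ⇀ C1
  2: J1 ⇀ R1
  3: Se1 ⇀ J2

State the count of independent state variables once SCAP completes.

bond 3 stroke→J2  (Se1: effort source, stroke at far end)
bond 0 stroke→J1  (J2 needs exactly one f-in)
bond 1 stroke→J1  (C1 outputs effort q/C1)
bond 2 stroke→R1  (J1: last free bond brings flow in)

1  (C1 all integral)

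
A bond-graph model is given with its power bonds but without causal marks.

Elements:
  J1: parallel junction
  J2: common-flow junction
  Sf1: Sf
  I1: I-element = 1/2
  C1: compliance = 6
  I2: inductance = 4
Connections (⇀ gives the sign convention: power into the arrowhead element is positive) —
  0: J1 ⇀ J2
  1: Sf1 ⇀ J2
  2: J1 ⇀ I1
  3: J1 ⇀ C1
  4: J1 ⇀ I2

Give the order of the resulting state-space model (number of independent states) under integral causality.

3  (C1, I1, I2 all integral)

β1 →Sf1  (Sf1 (Sf) sets flow on bond)
β0 →J2  (J2: bond 1 brought flow, rest push out)
β2 →I1  (I1 outputs flow p/I1)
β3 →J1  (C1 outputs effort q/C1)
β4 →I2  (J1: bond 3 brought effort, rest push out)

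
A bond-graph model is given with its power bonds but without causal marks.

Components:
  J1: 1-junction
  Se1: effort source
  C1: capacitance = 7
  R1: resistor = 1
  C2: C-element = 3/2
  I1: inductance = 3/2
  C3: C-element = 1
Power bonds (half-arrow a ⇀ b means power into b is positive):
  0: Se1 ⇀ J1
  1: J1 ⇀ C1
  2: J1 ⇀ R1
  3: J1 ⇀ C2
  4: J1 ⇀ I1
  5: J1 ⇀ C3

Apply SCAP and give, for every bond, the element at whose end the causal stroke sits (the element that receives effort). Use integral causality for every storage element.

bond 0 stroke at J1  (Se1 fixes effort; stroke away)
bond 1 stroke at J1  (C1: C, integral causality)
bond 3 stroke at J1  (C2 integral (e out))
bond 4 stroke at I1  (I1: I, integral causality)
bond 2 stroke at J1  (common-f at J1 fixed by 4)
bond 5 stroke at J1  (J1 flow already set via bond 4)

#0 |J1
#1 |J1
#2 |J1
#3 |J1
#4 |I1
#5 |J1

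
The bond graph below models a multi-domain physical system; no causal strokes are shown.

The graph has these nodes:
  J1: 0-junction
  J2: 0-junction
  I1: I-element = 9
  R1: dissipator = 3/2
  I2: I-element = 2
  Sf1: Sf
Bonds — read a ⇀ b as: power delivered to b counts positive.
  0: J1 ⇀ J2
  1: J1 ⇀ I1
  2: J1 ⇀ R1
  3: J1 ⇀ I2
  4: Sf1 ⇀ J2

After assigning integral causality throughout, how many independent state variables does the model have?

bond 4 |Sf1  (Sf1 (Sf) sets flow on bond)
bond 0 |J2  (J2: last free bond brings effort in)
bond 1 |I1  (I1 integral (f out))
bond 3 |I2  (I2 integral (f out))
bond 2 |J1  (only one effort-in slot at J1)

2  (I1, I2 all integral)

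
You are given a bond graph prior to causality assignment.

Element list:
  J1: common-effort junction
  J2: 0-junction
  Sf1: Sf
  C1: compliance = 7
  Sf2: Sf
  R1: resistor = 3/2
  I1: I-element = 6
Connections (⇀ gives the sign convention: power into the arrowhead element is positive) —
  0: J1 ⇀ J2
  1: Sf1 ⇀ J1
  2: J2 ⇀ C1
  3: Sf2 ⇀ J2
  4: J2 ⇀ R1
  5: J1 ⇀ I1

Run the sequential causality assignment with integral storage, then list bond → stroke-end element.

β0 →J1
β1 →Sf1
β2 →J2
β3 →Sf2
β4 →R1
β5 →I1

β1 →Sf1  (Sf1 fixes flow; stroke at Sf1)
β3 →Sf2  (source Sf2 imposes f)
β2 →J2  (prefer integral on C1)
β0 →J1  (J2: bond 2 brought effort, rest push out)
β4 →R1  (J2 effort already set via bond 2)
β5 →I1  (J1 effort already set via bond 0)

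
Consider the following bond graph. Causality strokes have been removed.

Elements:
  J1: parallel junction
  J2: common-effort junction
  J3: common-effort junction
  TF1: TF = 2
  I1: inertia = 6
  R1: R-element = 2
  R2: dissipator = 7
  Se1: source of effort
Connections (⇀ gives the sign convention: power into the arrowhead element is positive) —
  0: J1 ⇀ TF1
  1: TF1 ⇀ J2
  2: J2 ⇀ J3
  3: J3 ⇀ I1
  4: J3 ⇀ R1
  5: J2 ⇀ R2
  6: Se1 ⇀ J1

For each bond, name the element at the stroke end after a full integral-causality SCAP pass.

b0 |TF1
b1 |J2
b2 |J3
b3 |I1
b4 |R1
b5 |R2
b6 |J1

b6 stroke at J1  (source Se1 imposes e)
b0 stroke at TF1  (J1: bond 6 brought effort, rest push out)
b1 stroke at J2  (TF TF1: opposite of bond 0)
b2 stroke at J3  (common-e at J2 fixed by 1)
b5 stroke at R2  (common-e at J2 fixed by 1)
b3 stroke at I1  (J3 effort already set via bond 2)
b4 stroke at R1  (J3 effort already set via bond 2)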